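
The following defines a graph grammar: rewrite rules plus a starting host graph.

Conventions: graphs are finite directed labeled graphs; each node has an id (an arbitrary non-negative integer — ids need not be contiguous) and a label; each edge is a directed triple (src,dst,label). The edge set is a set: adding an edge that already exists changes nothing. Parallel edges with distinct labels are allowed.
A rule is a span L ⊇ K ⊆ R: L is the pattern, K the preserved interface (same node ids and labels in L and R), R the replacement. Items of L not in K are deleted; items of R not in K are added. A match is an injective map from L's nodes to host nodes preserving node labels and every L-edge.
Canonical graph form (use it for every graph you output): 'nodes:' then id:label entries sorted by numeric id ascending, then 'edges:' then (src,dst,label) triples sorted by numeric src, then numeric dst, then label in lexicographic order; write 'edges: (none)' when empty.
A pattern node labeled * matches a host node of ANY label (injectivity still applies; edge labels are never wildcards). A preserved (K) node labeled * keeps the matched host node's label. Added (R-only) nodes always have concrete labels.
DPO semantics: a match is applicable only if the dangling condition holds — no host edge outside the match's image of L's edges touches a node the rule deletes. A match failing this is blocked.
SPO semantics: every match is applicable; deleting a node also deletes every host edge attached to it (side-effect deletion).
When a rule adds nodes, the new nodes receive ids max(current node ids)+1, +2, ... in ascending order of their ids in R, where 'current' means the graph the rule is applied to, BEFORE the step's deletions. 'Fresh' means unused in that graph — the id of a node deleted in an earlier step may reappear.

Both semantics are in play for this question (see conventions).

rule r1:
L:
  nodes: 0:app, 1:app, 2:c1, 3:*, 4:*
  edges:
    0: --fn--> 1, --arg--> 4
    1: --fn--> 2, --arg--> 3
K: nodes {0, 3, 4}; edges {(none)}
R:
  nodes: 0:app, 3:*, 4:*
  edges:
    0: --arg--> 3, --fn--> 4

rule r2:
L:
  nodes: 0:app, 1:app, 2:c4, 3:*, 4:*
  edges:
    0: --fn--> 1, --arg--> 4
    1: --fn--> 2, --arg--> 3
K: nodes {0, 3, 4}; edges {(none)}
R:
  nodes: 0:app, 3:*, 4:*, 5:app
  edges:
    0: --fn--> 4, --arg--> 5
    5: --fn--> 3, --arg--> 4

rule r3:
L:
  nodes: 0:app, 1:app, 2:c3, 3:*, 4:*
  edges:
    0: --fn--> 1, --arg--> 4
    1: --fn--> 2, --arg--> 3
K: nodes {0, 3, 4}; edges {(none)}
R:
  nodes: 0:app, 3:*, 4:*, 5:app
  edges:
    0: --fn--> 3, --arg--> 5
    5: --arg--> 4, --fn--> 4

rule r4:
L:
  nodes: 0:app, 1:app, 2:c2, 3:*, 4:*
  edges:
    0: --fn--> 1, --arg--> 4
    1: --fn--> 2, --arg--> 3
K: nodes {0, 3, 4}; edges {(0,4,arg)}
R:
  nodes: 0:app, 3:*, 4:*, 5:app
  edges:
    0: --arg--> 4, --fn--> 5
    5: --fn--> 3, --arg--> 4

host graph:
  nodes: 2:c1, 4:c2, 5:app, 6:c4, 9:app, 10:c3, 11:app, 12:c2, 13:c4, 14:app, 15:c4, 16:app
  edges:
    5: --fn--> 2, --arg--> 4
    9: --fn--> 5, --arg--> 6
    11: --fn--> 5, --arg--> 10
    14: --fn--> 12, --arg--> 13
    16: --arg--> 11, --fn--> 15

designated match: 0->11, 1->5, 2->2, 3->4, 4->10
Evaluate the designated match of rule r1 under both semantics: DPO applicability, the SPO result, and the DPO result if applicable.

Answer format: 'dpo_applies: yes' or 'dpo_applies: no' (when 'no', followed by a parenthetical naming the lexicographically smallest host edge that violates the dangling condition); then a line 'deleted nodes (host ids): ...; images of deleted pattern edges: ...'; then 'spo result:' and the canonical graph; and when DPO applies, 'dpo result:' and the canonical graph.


dpo_applies: no
(the rule deletes node 5, which keeps host edge (9,5,fn) outside the match image — the dangling condition fails, DPO blocks; SPO proceeds and side-deletes such edges)
deleted nodes (host ids): 2, 5; images of deleted pattern edges: (5,2,fn); (5,4,arg); (11,5,fn); (11,10,arg)
spo result:
nodes: 4:c2, 6:c4, 9:app, 10:c3, 11:app, 12:c2, 13:c4, 14:app, 15:c4, 16:app
edges: (9,6,arg); (11,4,arg); (11,10,fn); (14,12,fn); (14,13,arg); (16,11,arg); (16,15,fn)


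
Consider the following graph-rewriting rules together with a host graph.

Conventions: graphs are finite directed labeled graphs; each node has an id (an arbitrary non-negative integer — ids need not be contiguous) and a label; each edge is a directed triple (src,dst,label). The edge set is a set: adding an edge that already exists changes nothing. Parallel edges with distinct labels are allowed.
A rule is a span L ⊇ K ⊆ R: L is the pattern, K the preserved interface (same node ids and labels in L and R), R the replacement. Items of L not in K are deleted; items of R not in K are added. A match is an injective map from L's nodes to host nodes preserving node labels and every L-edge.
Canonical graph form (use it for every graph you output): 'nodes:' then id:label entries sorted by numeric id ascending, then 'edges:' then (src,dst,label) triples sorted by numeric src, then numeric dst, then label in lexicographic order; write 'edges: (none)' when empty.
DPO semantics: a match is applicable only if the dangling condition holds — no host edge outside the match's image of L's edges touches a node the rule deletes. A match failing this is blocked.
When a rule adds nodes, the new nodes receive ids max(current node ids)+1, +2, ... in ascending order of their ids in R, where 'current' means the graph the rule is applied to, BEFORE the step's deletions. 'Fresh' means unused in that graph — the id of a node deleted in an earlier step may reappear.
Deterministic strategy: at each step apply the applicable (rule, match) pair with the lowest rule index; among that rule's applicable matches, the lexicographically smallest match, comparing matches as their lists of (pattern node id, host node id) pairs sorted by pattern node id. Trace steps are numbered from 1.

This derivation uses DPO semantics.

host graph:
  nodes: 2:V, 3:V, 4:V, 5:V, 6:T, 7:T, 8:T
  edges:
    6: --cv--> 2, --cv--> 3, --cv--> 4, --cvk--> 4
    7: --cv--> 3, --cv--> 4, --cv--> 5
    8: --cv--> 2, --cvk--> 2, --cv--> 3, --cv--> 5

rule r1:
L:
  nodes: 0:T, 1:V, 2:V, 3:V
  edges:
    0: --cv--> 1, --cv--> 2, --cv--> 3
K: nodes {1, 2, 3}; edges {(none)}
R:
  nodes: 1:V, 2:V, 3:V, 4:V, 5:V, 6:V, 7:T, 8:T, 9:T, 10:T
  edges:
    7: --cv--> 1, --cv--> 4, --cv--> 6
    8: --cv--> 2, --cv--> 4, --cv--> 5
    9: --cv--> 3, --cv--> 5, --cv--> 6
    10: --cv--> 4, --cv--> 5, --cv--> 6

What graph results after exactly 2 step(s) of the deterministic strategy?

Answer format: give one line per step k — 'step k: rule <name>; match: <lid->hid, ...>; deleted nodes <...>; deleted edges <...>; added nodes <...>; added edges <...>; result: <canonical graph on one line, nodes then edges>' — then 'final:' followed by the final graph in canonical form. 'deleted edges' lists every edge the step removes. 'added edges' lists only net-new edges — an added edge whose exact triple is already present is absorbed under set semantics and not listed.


step 1: rule r1; match: 0->7, 1->3, 2->4, 3->5; deleted nodes 7; deleted edges (7,3,cv); (7,4,cv); (7,5,cv); added nodes 9, 10, 11, 12, 13, 14, 15; added edges (12,3,cv); (12,9,cv); (12,11,cv); (13,4,cv); (13,9,cv); (13,10,cv); (14,5,cv); (14,10,cv); (14,11,cv); (15,9,cv); (15,10,cv); (15,11,cv); result: nodes: 2:V, 3:V, 4:V, 5:V, 6:T, 8:T, 9:V, 10:V, 11:V, 12:T, 13:T, 14:T, 15:T edges: (6,2,cv); (6,3,cv); (6,4,cv); (6,4,cvk); (8,2,cv); (8,2,cvk); (8,3,cv); (8,5,cv); (12,3,cv); (12,9,cv); (12,11,cv); (13,4,cv); (13,9,cv); (13,10,cv); (14,5,cv); (14,10,cv); (14,11,cv); (15,9,cv); (15,10,cv); (15,11,cv)
step 2: rule r1; match: 0->12, 1->3, 2->9, 3->11; deleted nodes 12; deleted edges (12,3,cv); (12,9,cv); (12,11,cv); added nodes 16, 17, 18, 19, 20, 21, 22; added edges (19,3,cv); (19,16,cv); (19,18,cv); (20,9,cv); (20,16,cv); (20,17,cv); (21,11,cv); (21,17,cv); (21,18,cv); (22,16,cv); (22,17,cv); (22,18,cv); result: nodes: 2:V, 3:V, 4:V, 5:V, 6:T, 8:T, 9:V, 10:V, 11:V, 13:T, 14:T, 15:T, 16:V, 17:V, 18:V, 19:T, 20:T, 21:T, 22:T edges: (6,2,cv); (6,3,cv); (6,4,cv); (6,4,cvk); (8,2,cv); (8,2,cvk); (8,3,cv); (8,5,cv); (13,4,cv); (13,9,cv); (13,10,cv); (14,5,cv); (14,10,cv); (14,11,cv); (15,9,cv); (15,10,cv); (15,11,cv); (19,3,cv); (19,16,cv); (19,18,cv); (20,9,cv); (20,16,cv); (20,17,cv); (21,11,cv); (21,17,cv); (21,18,cv); (22,16,cv); (22,17,cv); (22,18,cv)
final:
nodes: 2:V, 3:V, 4:V, 5:V, 6:T, 8:T, 9:V, 10:V, 11:V, 13:T, 14:T, 15:T, 16:V, 17:V, 18:V, 19:T, 20:T, 21:T, 22:T
edges: (6,2,cv); (6,3,cv); (6,4,cv); (6,4,cvk); (8,2,cv); (8,2,cvk); (8,3,cv); (8,5,cv); (13,4,cv); (13,9,cv); (13,10,cv); (14,5,cv); (14,10,cv); (14,11,cv); (15,9,cv); (15,10,cv); (15,11,cv); (19,3,cv); (19,16,cv); (19,18,cv); (20,9,cv); (20,16,cv); (20,17,cv); (21,11,cv); (21,17,cv); (21,18,cv); (22,16,cv); (22,17,cv); (22,18,cv)


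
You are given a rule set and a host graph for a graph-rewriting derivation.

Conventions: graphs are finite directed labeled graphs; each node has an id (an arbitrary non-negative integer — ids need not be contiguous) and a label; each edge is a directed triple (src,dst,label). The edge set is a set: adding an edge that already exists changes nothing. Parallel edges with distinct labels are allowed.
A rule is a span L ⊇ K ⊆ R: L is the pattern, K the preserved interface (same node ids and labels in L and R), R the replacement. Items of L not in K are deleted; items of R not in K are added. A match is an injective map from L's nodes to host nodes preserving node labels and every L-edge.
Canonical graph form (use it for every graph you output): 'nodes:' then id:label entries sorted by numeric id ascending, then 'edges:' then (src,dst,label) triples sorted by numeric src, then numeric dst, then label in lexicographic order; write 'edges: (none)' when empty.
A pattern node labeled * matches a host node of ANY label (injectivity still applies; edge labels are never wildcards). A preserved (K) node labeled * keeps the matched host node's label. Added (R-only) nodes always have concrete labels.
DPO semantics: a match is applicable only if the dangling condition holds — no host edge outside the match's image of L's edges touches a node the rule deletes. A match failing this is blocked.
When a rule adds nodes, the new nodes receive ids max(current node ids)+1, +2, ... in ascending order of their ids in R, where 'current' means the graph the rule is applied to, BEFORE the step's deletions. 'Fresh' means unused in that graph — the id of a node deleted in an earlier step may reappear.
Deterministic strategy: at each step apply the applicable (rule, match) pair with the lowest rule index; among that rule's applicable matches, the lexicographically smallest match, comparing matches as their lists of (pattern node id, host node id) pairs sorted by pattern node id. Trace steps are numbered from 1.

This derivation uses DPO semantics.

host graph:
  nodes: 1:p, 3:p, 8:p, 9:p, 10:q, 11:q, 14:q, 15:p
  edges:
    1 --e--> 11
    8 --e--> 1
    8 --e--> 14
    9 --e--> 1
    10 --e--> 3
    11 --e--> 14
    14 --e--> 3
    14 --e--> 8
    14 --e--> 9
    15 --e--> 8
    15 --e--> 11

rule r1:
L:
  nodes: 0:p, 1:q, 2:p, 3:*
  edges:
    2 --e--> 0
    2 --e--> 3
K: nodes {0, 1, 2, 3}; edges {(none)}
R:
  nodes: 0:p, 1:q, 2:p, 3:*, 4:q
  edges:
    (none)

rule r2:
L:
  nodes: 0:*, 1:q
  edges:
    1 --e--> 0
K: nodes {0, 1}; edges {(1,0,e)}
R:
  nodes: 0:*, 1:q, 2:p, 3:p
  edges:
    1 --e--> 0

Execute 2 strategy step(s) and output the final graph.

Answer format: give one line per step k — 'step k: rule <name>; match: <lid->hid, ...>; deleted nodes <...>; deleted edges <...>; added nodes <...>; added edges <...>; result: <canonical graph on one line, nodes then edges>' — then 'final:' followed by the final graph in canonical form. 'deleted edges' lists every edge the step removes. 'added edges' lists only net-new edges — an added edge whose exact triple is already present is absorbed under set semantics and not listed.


step 1: rule r1; match: 0->1, 1->10, 2->8, 3->14; deleted nodes (none); deleted edges (8,1,e); (8,14,e); added nodes 16; added edges (none); result: nodes: 1:p, 3:p, 8:p, 9:p, 10:q, 11:q, 14:q, 15:p, 16:q edges: (1,11,e); (9,1,e); (10,3,e); (11,14,e); (14,3,e); (14,8,e); (14,9,e); (15,8,e); (15,11,e)
step 2: rule r1; match: 0->8, 1->10, 2->15, 3->11; deleted nodes (none); deleted edges (15,8,e); (15,11,e); added nodes 17; added edges (none); result: nodes: 1:p, 3:p, 8:p, 9:p, 10:q, 11:q, 14:q, 15:p, 16:q, 17:q edges: (1,11,e); (9,1,e); (10,3,e); (11,14,e); (14,3,e); (14,8,e); (14,9,e)
final:
nodes: 1:p, 3:p, 8:p, 9:p, 10:q, 11:q, 14:q, 15:p, 16:q, 17:q
edges: (1,11,e); (9,1,e); (10,3,e); (11,14,e); (14,3,e); (14,8,e); (14,9,e)


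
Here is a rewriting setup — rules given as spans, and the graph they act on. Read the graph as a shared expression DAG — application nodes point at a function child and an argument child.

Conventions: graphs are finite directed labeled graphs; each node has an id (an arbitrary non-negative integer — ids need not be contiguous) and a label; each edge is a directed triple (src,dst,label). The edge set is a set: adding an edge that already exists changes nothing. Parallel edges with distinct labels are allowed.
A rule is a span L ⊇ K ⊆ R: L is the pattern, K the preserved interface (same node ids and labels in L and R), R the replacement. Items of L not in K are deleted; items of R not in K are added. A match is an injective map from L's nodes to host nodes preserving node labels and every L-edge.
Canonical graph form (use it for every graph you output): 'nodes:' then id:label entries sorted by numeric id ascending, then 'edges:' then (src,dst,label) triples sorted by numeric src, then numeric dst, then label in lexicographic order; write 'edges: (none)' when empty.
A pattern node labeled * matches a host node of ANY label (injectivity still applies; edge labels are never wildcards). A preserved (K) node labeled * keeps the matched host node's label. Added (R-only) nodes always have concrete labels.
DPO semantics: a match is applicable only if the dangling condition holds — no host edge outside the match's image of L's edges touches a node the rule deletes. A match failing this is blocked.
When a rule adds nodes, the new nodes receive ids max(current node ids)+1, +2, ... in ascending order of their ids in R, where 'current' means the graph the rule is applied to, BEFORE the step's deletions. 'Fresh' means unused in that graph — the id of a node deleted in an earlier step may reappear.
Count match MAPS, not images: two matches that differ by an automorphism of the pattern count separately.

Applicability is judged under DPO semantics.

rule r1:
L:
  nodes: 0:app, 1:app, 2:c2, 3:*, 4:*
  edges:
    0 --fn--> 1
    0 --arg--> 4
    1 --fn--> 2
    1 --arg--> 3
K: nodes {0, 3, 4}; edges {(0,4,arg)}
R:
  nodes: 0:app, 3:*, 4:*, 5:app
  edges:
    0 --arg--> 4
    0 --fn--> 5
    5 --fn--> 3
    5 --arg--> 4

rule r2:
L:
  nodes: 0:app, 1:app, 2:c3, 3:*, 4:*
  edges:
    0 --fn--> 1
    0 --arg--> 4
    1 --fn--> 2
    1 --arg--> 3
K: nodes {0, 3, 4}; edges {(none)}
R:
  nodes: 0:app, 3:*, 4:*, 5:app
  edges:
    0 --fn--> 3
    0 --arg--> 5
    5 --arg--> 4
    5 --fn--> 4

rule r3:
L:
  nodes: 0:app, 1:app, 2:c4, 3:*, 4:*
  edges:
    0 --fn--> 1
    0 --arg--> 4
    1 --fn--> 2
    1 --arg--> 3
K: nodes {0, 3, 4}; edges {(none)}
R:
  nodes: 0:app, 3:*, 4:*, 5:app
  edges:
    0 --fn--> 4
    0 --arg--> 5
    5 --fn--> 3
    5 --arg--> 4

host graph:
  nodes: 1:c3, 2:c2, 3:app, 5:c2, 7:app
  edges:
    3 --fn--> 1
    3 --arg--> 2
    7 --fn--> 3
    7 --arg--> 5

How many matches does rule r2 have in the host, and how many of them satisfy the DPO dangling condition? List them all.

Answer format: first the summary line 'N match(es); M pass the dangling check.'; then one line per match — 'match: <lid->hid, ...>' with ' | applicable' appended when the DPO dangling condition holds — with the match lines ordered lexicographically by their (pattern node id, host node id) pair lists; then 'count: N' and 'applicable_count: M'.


1 match(es); 1 pass the dangling check.
match: 0->7, 1->3, 2->1, 3->2, 4->5 | applicable
count: 1
applicable_count: 1


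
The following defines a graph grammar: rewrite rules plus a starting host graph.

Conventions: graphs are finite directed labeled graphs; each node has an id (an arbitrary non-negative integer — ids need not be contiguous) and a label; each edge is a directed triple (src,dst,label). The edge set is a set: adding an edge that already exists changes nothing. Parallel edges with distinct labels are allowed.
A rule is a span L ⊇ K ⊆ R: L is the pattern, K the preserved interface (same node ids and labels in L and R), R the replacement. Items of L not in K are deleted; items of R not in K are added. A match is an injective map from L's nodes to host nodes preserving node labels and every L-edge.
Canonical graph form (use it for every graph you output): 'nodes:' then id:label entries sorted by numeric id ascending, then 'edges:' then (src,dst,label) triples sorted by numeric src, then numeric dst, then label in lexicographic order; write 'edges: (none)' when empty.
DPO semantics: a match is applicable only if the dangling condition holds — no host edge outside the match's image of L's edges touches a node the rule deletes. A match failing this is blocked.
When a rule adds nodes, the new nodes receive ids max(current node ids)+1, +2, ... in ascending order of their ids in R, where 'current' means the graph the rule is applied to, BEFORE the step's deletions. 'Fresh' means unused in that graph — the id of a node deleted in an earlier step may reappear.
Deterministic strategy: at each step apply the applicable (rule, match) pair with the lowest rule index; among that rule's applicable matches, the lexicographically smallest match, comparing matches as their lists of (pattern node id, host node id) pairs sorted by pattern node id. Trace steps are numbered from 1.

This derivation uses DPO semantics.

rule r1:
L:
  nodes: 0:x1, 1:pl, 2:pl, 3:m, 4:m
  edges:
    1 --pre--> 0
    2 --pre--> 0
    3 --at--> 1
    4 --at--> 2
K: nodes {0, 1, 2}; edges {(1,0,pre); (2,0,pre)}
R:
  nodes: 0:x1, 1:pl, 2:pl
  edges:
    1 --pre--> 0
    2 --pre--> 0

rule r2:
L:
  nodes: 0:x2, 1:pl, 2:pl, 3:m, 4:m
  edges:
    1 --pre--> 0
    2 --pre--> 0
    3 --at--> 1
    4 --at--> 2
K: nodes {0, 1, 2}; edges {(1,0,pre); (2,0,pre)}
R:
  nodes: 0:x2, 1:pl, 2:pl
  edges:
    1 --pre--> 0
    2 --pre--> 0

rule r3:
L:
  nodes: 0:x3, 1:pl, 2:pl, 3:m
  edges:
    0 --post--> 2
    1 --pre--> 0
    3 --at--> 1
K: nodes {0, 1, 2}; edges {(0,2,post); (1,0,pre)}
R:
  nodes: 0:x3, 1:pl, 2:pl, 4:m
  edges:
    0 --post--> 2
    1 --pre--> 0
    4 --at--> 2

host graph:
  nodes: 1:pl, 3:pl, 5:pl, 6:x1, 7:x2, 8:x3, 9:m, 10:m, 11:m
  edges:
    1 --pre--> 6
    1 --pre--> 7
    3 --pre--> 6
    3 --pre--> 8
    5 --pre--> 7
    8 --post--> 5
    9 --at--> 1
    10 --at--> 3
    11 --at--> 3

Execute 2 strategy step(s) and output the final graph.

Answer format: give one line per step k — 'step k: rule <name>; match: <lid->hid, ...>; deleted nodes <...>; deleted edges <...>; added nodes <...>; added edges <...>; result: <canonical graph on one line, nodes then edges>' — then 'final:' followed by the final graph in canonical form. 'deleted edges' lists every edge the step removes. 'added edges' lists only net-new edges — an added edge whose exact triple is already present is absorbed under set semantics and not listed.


step 1: rule r1; match: 0->6, 1->1, 2->3, 3->9, 4->10; deleted nodes 9, 10; deleted edges (9,1,at); (10,3,at); added nodes (none); added edges (none); result: nodes: 1:pl, 3:pl, 5:pl, 6:x1, 7:x2, 8:x3, 11:m edges: (1,6,pre); (1,7,pre); (3,6,pre); (3,8,pre); (5,7,pre); (8,5,post); (11,3,at)
step 2: rule r3; match: 0->8, 1->3, 2->5, 3->11; deleted nodes 11; deleted edges (11,3,at); added nodes 12; added edges (12,5,at); result: nodes: 1:pl, 3:pl, 5:pl, 6:x1, 7:x2, 8:x3, 12:m edges: (1,6,pre); (1,7,pre); (3,6,pre); (3,8,pre); (5,7,pre); (8,5,post); (12,5,at)
final:
nodes: 1:pl, 3:pl, 5:pl, 6:x1, 7:x2, 8:x3, 12:m
edges: (1,6,pre); (1,7,pre); (3,6,pre); (3,8,pre); (5,7,pre); (8,5,post); (12,5,at)


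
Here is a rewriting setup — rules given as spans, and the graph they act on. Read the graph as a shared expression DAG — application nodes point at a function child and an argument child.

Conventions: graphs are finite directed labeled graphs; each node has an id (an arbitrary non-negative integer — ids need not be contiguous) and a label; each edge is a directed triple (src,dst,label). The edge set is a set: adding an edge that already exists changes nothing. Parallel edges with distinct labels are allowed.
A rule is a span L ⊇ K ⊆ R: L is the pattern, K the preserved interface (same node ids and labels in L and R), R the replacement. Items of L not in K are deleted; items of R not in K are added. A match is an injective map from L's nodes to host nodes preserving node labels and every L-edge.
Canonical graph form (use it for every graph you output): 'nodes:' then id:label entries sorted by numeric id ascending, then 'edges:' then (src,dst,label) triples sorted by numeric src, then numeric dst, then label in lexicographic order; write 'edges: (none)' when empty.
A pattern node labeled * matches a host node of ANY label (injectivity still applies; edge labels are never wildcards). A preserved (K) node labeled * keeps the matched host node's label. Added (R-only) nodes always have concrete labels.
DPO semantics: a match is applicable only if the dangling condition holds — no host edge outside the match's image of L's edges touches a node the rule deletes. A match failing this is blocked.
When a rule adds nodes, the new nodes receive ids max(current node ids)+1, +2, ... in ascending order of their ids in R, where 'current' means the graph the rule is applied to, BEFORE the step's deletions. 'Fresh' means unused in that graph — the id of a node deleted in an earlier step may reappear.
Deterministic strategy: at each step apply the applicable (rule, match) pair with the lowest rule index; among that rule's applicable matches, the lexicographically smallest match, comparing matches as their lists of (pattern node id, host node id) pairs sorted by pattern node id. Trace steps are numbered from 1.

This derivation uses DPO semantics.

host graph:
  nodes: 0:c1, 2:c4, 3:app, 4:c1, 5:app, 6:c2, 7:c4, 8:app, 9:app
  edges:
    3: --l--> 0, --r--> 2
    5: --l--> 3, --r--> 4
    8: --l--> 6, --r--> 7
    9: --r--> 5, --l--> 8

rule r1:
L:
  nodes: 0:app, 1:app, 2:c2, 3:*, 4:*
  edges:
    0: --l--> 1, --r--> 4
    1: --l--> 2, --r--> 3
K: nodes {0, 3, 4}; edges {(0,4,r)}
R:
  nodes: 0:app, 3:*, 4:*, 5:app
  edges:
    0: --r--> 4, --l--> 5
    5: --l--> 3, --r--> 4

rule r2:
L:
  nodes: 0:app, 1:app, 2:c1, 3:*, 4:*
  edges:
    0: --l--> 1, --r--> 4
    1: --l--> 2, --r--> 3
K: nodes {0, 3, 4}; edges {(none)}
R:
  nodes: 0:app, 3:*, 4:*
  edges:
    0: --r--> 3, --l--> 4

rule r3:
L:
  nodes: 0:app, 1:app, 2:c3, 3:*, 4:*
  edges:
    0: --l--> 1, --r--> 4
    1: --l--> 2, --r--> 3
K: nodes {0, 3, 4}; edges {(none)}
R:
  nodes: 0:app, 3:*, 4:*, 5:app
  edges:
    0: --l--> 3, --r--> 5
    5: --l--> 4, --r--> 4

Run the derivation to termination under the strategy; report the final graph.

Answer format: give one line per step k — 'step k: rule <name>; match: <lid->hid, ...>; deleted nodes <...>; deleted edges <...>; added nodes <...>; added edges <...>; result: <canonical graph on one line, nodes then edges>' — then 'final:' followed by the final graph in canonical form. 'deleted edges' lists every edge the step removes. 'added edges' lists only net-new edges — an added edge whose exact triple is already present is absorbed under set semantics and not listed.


step 1: rule r1; match: 0->9, 1->8, 2->6, 3->7, 4->5; deleted nodes 6, 8; deleted edges (8,6,l); (8,7,r); (9,8,l); added nodes 10; added edges (9,10,l); (10,5,r); (10,7,l); result: nodes: 0:c1, 2:c4, 3:app, 4:c1, 5:app, 7:c4, 9:app, 10:app edges: (3,0,l); (3,2,r); (5,3,l); (5,4,r); (9,5,r); (9,10,l); (10,5,r); (10,7,l)
step 2: rule r2; match: 0->5, 1->3, 2->0, 3->2, 4->4; deleted nodes 0, 3; deleted edges (3,0,l); (3,2,r); (5,3,l); (5,4,r); added nodes (none); added edges (5,2,r); (5,4,l); result: nodes: 2:c4, 4:c1, 5:app, 7:c4, 9:app, 10:app edges: (5,2,r); (5,4,l); (9,5,r); (9,10,l); (10,5,r); (10,7,l)
final:
nodes: 2:c4, 4:c1, 5:app, 7:c4, 9:app, 10:app
edges: (5,2,r); (5,4,l); (9,5,r); (9,10,l); (10,5,r); (10,7,l)


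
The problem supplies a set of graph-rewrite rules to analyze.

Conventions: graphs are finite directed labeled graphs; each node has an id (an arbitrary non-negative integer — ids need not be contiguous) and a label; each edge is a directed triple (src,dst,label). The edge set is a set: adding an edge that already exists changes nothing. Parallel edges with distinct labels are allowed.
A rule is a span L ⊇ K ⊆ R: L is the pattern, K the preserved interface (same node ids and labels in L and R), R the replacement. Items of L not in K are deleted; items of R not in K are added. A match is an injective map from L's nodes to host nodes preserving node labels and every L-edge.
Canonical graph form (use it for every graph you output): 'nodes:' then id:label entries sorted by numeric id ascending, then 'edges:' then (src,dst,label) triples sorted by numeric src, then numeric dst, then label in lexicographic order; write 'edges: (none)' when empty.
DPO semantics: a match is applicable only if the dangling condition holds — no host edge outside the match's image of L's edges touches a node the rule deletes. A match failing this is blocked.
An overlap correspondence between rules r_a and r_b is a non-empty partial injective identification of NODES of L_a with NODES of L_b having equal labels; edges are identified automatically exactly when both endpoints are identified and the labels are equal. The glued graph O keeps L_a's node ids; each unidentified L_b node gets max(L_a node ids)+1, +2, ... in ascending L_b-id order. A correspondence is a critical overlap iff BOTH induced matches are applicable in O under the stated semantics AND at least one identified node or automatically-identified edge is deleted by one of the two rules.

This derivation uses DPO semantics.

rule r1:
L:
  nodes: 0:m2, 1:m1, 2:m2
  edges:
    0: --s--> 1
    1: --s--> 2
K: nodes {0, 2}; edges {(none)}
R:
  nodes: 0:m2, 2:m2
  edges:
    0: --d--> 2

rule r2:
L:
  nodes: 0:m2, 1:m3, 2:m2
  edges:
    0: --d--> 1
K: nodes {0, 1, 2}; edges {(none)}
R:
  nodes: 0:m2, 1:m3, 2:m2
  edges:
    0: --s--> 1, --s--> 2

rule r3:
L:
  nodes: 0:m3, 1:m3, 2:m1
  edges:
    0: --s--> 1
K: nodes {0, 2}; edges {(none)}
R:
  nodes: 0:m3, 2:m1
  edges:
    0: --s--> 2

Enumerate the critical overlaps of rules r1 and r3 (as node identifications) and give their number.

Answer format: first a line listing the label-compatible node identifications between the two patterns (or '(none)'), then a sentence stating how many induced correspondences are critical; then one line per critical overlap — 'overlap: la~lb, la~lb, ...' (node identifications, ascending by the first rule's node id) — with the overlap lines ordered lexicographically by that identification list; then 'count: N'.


label-compatible node identifications between L(r1) and L(r3): 1~2
1 of the induced correspondences is a critical overlap of r1 and r3.
overlap: 1~2
count: 1


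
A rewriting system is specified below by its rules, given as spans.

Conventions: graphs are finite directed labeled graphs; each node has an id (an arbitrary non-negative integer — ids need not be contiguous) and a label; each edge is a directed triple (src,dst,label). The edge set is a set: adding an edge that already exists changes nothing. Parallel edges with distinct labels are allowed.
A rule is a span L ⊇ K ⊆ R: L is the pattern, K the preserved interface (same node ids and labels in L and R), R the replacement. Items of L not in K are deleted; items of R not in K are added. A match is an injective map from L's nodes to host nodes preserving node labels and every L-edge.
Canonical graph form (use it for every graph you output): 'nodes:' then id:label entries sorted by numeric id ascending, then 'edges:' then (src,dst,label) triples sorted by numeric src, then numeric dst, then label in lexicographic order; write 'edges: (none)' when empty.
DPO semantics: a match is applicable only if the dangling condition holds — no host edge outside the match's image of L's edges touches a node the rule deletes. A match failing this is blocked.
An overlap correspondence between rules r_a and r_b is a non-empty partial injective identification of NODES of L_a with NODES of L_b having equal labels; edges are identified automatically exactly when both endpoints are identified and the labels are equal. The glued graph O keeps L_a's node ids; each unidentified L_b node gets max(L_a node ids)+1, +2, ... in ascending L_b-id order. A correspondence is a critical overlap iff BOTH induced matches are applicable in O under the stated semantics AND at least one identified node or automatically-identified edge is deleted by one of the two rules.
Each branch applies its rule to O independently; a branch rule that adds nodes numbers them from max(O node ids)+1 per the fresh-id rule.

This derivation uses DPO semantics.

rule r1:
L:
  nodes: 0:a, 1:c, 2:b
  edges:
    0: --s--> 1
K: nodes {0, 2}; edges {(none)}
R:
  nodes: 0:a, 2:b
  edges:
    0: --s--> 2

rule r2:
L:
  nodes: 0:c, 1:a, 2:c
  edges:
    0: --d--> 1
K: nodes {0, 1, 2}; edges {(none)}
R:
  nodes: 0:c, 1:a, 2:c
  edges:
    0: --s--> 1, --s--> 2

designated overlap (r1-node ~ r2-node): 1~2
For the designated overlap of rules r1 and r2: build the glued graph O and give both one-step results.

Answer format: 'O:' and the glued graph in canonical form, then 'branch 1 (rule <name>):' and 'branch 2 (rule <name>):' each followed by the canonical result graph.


O:
nodes: 0:a, 1:c, 2:b, 3:c, 4:a
edges: (0,1,s); (3,4,d)
branch 1 (rule r1):
nodes: 0:a, 2:b, 3:c, 4:a
edges: (0,2,s); (3,4,d)
branch 2 (rule r2):
nodes: 0:a, 1:c, 2:b, 3:c, 4:a
edges: (0,1,s); (3,1,s); (3,4,s)


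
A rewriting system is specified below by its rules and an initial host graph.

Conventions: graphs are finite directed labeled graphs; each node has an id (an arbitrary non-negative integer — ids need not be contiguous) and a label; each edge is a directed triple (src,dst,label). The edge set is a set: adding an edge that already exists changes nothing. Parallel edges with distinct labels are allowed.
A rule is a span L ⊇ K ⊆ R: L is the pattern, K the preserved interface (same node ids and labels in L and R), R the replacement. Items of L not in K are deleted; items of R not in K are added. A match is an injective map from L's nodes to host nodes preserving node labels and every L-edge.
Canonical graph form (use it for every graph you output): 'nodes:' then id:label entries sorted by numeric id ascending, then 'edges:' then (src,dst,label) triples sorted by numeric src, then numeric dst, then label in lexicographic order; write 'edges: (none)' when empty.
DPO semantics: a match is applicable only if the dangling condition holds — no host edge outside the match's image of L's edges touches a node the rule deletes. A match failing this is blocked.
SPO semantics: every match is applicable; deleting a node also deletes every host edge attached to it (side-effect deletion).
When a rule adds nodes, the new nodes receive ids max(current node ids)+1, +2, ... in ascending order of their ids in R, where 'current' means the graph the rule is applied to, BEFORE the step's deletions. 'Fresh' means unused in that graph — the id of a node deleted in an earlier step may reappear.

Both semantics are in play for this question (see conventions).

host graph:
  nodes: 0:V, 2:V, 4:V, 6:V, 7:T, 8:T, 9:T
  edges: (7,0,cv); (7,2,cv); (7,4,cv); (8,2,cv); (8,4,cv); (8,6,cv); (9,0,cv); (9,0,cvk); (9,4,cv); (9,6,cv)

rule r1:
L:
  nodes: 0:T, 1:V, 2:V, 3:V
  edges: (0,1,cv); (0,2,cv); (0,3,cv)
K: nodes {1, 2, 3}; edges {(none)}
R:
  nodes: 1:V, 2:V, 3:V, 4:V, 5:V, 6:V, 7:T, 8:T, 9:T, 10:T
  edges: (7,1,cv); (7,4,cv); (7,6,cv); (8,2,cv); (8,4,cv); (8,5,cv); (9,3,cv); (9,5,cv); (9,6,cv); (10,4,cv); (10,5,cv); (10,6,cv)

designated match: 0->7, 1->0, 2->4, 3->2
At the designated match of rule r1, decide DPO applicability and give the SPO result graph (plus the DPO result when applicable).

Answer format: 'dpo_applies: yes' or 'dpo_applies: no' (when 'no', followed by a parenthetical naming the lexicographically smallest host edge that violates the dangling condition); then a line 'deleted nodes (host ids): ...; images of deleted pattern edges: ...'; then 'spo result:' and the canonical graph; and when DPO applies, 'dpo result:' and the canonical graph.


dpo_applies: yes
deleted nodes (host ids): 7; images of deleted pattern edges: (7,0,cv); (7,2,cv); (7,4,cv)
spo result:
nodes: 0:V, 2:V, 4:V, 6:V, 8:T, 9:T, 10:V, 11:V, 12:V, 13:T, 14:T, 15:T, 16:T
edges: (8,2,cv); (8,4,cv); (8,6,cv); (9,0,cv); (9,0,cvk); (9,4,cv); (9,6,cv); (13,0,cv); (13,10,cv); (13,12,cv); (14,4,cv); (14,10,cv); (14,11,cv); (15,2,cv); (15,11,cv); (15,12,cv); (16,10,cv); (16,11,cv); (16,12,cv)
dpo result:
nodes: 0:V, 2:V, 4:V, 6:V, 8:T, 9:T, 10:V, 11:V, 12:V, 13:T, 14:T, 15:T, 16:T
edges: (8,2,cv); (8,4,cv); (8,6,cv); (9,0,cv); (9,0,cvk); (9,4,cv); (9,6,cv); (13,0,cv); (13,10,cv); (13,12,cv); (14,4,cv); (14,10,cv); (14,11,cv); (15,2,cv); (15,11,cv); (15,12,cv); (16,10,cv); (16,11,cv); (16,12,cv)


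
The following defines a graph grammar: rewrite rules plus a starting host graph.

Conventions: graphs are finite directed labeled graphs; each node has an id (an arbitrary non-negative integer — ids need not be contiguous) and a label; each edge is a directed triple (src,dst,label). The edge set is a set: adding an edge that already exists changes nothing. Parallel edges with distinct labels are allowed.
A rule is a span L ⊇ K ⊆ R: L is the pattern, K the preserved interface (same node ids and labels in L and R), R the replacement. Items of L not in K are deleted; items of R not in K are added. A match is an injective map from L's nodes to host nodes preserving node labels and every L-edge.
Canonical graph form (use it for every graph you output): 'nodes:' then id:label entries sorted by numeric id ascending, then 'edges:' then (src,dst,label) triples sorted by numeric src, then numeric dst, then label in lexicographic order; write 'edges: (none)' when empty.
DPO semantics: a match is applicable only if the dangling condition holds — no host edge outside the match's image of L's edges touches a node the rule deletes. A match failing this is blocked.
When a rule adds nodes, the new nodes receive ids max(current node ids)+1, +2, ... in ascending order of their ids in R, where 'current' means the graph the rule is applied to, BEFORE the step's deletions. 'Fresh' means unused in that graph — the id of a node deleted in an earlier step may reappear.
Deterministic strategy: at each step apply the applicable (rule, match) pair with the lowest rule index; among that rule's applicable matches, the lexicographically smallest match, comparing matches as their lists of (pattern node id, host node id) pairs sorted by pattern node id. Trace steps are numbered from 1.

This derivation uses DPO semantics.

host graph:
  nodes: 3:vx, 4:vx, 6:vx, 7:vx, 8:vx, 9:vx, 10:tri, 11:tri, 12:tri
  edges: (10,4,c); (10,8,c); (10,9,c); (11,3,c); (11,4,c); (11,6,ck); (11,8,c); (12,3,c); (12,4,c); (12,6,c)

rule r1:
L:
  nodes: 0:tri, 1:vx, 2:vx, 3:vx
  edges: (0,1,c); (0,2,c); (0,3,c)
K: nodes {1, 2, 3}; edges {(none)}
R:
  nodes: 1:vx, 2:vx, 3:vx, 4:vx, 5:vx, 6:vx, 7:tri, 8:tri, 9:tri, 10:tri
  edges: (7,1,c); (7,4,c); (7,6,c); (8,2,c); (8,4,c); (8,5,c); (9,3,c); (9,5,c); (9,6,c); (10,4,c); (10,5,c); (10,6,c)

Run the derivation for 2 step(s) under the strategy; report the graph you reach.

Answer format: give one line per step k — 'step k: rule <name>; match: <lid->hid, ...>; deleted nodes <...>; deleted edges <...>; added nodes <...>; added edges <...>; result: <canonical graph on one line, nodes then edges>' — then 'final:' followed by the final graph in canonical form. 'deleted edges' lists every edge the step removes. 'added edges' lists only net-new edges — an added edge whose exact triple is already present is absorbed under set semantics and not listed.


step 1: rule r1; match: 0->10, 1->4, 2->8, 3->9; deleted nodes 10; deleted edges (10,4,c); (10,8,c); (10,9,c); added nodes 13, 14, 15, 16, 17, 18, 19; added edges (16,4,c); (16,13,c); (16,15,c); (17,8,c); (17,13,c); (17,14,c); (18,9,c); (18,14,c); (18,15,c); (19,13,c); (19,14,c); (19,15,c); result: nodes: 3:vx, 4:vx, 6:vx, 7:vx, 8:vx, 9:vx, 11:tri, 12:tri, 13:vx, 14:vx, 15:vx, 16:tri, 17:tri, 18:tri, 19:tri edges: (11,3,c); (11,4,c); (11,6,ck); (11,8,c); (12,3,c); (12,4,c); (12,6,c); (16,4,c); (16,13,c); (16,15,c); (17,8,c); (17,13,c); (17,14,c); (18,9,c); (18,14,c); (18,15,c); (19,13,c); (19,14,c); (19,15,c)
step 2: rule r1; match: 0->12, 1->3, 2->4, 3->6; deleted nodes 12; deleted edges (12,3,c); (12,4,c); (12,6,c); added nodes 20, 21, 22, 23, 24, 25, 26; added edges (23,3,c); (23,20,c); (23,22,c); (24,4,c); (24,20,c); (24,21,c); (25,6,c); (25,21,c); (25,22,c); (26,20,c); (26,21,c); (26,22,c); result: nodes: 3:vx, 4:vx, 6:vx, 7:vx, 8:vx, 9:vx, 11:tri, 13:vx, 14:vx, 15:vx, 16:tri, 17:tri, 18:tri, 19:tri, 20:vx, 21:vx, 22:vx, 23:tri, 24:tri, 25:tri, 26:tri edges: (11,3,c); (11,4,c); (11,6,ck); (11,8,c); (16,4,c); (16,13,c); (16,15,c); (17,8,c); (17,13,c); (17,14,c); (18,9,c); (18,14,c); (18,15,c); (19,13,c); (19,14,c); (19,15,c); (23,3,c); (23,20,c); (23,22,c); (24,4,c); (24,20,c); (24,21,c); (25,6,c); (25,21,c); (25,22,c); (26,20,c); (26,21,c); (26,22,c)
final:
nodes: 3:vx, 4:vx, 6:vx, 7:vx, 8:vx, 9:vx, 11:tri, 13:vx, 14:vx, 15:vx, 16:tri, 17:tri, 18:tri, 19:tri, 20:vx, 21:vx, 22:vx, 23:tri, 24:tri, 25:tri, 26:tri
edges: (11,3,c); (11,4,c); (11,6,ck); (11,8,c); (16,4,c); (16,13,c); (16,15,c); (17,8,c); (17,13,c); (17,14,c); (18,9,c); (18,14,c); (18,15,c); (19,13,c); (19,14,c); (19,15,c); (23,3,c); (23,20,c); (23,22,c); (24,4,c); (24,20,c); (24,21,c); (25,6,c); (25,21,c); (25,22,c); (26,20,c); (26,21,c); (26,22,c)


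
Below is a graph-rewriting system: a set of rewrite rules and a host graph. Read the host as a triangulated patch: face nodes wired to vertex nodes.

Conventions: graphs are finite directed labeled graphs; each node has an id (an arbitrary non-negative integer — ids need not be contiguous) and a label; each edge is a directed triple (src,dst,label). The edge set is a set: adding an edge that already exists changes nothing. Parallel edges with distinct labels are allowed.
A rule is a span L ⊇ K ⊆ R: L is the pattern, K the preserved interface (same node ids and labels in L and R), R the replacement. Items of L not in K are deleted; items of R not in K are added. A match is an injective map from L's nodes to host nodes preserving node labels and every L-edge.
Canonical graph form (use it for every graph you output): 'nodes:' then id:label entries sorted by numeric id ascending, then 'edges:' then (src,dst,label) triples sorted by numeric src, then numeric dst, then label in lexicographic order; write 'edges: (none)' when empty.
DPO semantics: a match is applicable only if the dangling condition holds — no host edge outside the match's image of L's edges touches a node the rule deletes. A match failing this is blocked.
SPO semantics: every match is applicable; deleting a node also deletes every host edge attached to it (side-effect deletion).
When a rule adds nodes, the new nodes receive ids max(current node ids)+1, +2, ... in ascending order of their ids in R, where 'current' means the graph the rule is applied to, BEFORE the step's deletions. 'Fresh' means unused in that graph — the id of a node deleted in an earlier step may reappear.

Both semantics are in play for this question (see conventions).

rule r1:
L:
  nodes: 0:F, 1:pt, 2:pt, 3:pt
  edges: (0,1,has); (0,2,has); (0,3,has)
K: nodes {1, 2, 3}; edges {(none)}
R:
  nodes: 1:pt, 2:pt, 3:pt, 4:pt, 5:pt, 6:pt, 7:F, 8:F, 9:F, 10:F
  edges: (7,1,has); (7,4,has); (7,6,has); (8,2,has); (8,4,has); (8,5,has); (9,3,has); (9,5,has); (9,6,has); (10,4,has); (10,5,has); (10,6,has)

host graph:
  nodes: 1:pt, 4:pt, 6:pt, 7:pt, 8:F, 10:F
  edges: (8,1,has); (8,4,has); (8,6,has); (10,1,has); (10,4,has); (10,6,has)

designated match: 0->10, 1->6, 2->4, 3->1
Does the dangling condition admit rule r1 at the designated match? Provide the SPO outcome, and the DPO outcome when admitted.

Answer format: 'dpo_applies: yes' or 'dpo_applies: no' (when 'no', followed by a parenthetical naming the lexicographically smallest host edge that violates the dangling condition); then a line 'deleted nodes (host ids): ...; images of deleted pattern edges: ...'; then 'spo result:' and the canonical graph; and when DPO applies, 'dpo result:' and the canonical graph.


dpo_applies: yes
deleted nodes (host ids): 10; images of deleted pattern edges: (10,1,has); (10,4,has); (10,6,has)
spo result:
nodes: 1:pt, 4:pt, 6:pt, 7:pt, 8:F, 11:pt, 12:pt, 13:pt, 14:F, 15:F, 16:F, 17:F
edges: (8,1,has); (8,4,has); (8,6,has); (14,6,has); (14,11,has); (14,13,has); (15,4,has); (15,11,has); (15,12,has); (16,1,has); (16,12,has); (16,13,has); (17,11,has); (17,12,has); (17,13,has)
dpo result:
nodes: 1:pt, 4:pt, 6:pt, 7:pt, 8:F, 11:pt, 12:pt, 13:pt, 14:F, 15:F, 16:F, 17:F
edges: (8,1,has); (8,4,has); (8,6,has); (14,6,has); (14,11,has); (14,13,has); (15,4,has); (15,11,has); (15,12,has); (16,1,has); (16,12,has); (16,13,has); (17,11,has); (17,12,has); (17,13,has)
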